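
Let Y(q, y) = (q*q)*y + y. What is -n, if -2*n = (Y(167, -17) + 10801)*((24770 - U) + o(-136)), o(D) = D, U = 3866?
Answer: -4811208336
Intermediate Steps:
Y(q, y) = y + y*q² (Y(q, y) = q²*y + y = y*q² + y = y + y*q²)
n = 4811208336 (n = -(-17*(1 + 167²) + 10801)*((24770 - 1*3866) - 136)/2 = -(-17*(1 + 27889) + 10801)*((24770 - 3866) - 136)/2 = -(-17*27890 + 10801)*(20904 - 136)/2 = -(-474130 + 10801)*20768/2 = -(-463329)*20768/2 = -½*(-9622416672) = 4811208336)
-n = -1*4811208336 = -4811208336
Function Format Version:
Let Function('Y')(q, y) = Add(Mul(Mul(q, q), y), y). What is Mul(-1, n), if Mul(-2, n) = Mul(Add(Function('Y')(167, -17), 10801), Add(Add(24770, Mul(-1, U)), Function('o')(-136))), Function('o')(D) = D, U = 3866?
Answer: -4811208336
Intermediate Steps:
Function('Y')(q, y) = Add(y, Mul(y, Pow(q, 2))) (Function('Y')(q, y) = Add(Mul(Pow(q, 2), y), y) = Add(Mul(y, Pow(q, 2)), y) = Add(y, Mul(y, Pow(q, 2))))
n = 4811208336 (n = Mul(Rational(-1, 2), Mul(Add(Mul(-17, Add(1, Pow(167, 2))), 10801), Add(Add(24770, Mul(-1, 3866)), -136))) = Mul(Rational(-1, 2), Mul(Add(Mul(-17, Add(1, 27889)), 10801), Add(Add(24770, -3866), -136))) = Mul(Rational(-1, 2), Mul(Add(Mul(-17, 27890), 10801), Add(20904, -136))) = Mul(Rational(-1, 2), Mul(Add(-474130, 10801), 20768)) = Mul(Rational(-1, 2), Mul(-463329, 20768)) = Mul(Rational(-1, 2), -9622416672) = 4811208336)
Mul(-1, n) = Mul(-1, 4811208336) = -4811208336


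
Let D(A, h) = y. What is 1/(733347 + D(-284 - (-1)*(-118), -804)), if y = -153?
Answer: 1/733194 ≈ 1.3639e-6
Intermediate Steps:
D(A, h) = -153
1/(733347 + D(-284 - (-1)*(-118), -804)) = 1/(733347 - 153) = 1/733194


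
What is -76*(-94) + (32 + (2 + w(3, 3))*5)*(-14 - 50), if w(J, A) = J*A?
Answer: 1576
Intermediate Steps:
w(J, A) = A*J
-76*(-94) + (32 + (2 + w(3, 3))*5)*(-14 - 50) = -76*(-94) + (32 + (2 + 3*3)*5)*(-14 - 50) = 7144 + (32 + (2 + 9)*5)*(-64) = 7144 + (32 + 11*5)*(-64) = 7144 + (32 + 55)*(-64) = 7144 + 87*(-64) = 7144 - 5568 = 1576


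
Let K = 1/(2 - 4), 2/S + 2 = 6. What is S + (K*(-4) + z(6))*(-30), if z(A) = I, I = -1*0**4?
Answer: -119/2 ≈ -59.500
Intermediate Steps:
S = 1/2 (S = 2/(-2 + 6) = 2/4 = 2*(1/4) = 1/2 ≈ 0.50000)
K = -1/2 (K = 1/(-2) = -1/2 ≈ -0.50000)
I = 0 (I = -1*0 = 0)
z(A) = 0
S + (K*(-4) + z(6))*(-30) = 1/2 + (-1/2*(-4) + 0)*(-30) = 1/2 + (2 + 0)*(-30) = 1/2 + 2*(-30) = 1/2 - 60 = -119/2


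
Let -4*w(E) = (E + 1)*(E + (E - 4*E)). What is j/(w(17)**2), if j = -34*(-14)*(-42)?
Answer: -392/459 ≈ -0.85403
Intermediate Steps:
w(E) = E*(1 + E)/2 (w(E) = -(E + 1)*(E + (E - 4*E))/4 = -(1 + E)*(E - 3*E)/4 = -(1 + E)*(-2*E)/4 = -(-1)*E*(1 + E)/2 = E*(1 + E)/2)
j = -19992 (j = 476*(-42) = -19992)
j/(w(17)**2) = -19992*4/(289*(1 + 17)**2) = -19992/(((1/2)*17*18)**2) = -19992/(153**2) = -19992/23409 = -19992*1/23409 = -392/459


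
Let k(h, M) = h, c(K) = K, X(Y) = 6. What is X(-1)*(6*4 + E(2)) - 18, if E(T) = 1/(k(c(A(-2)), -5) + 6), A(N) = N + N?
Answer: 129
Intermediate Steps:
A(N) = 2*N
E(T) = 1/2 (E(T) = 1/(2*(-2) + 6) = 1/(-4 + 6) = 1/2)
X(-1)*(6*4 + E(2)) - 18 = 6*(6*4 + 1/2) - 18 = 6*(24 + 1/2) - 18 = 6*(49/2) - 18 = 147 - 18 = 129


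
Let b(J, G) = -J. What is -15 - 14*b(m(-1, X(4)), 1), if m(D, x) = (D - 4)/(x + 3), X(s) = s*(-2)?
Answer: -1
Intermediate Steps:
X(s) = -2*s
m(D, x) = (-4 + D)/(3 + x)
-15 - 14*b(m(-1, X(4)), 1) = -15 - (-14)*(-4 - 1)/(3 - 2*4) = -15 - (-14)*-5/(3 - 8) = -15 - (-14)*-5/(-5) = -15 - (-14)*(-1/5*(-5)) = -15 - (-14) = -15 - 14*(-1) = -15 + 14 = -1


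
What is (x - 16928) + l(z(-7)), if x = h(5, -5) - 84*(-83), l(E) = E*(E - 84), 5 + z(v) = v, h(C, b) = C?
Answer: -8799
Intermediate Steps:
z(v) = -5 + v
l(E) = E*(-84 + E)
x = 6977 (x = 5 - 84*(-83) = 5 + 6972 = 6977)
(x - 16928) + l(z(-7)) = (6977 - 16928) + (-5 - 7)*(-84 + (-5 - 7)) = -9951 - 12*(-84 - 12) = -9951 - 12*(-96) = -9951 + 1152 = -8799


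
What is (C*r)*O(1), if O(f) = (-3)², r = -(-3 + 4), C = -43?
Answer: 387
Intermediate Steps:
r = -1 (r = -1*1 = -1)
O(f) = 9
(C*r)*O(1) = -43*(-1)*9 = 43*9 = 387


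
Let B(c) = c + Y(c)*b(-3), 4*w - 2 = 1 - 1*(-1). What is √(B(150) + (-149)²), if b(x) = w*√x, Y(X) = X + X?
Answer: √(22351 + 300*I*√3) ≈ 149.51 + 1.738*I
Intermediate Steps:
Y(X) = 2*X
w = 1 (w = ½ + (1 - 1*(-1))/4 = ½ + (1 + 1)/4 = ½ + (¼)*2 = ½ + ½ = 1)
b(x) = √x (b(x) = 1*√x = √x)
B(c) = c + 2*I*c*√3 (B(c) = c + (2*c)*√(-3) = c + (2*c)*(I*√3) = c + 2*I*c*√3)
√(B(150) + (-149)²) = √(150*(1 + 2*I*√3) + (-149)²) = √((150 + 300*I*√3) + 22201) = √(22351 + 300*I*√3)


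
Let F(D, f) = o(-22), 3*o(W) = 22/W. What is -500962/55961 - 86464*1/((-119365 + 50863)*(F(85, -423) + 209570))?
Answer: -513698302137462/57383773673219 ≈ -8.9520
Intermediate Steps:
o(W) = 22/(3*W) (o(W) = (22/W)/3 = 22/(3*W))
F(D, f) = -1/3 (F(D, f) = (22/3)/(-22) = (22/3)*(-1/22) = -1/3)
-500962/55961 - 86464*1/((-119365 + 50863)*(F(85, -423) + 209570)) = -500962/55961 - 86464*1/((-119365 + 50863)*(-1/3 + 209570)) = -500962*1/55961 - 86464/((-68502*628709/3)) = -500962/55961 - 86464/(-14355941306) = -500962/55961 - 86464*(-1/14355941306) = -500962/55961 + 6176/1025424379 = -513698302137462/57383773673219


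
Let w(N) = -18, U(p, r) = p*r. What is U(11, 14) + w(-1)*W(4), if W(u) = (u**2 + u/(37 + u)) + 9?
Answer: -12208/41 ≈ -297.76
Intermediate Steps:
W(u) = 9 + u**2 + u/(37 + u) (W(u) = (u**2 + u/(37 + u)) + 9 = 9 + u**2 + u/(37 + u))
U(11, 14) + w(-1)*W(4) = 11*14 - 18*(333 + 4**3 + 10*4 + 37*4**2)/(37 + 4) = 154 - 18*(333 + 64 + 40 + 37*16)/41 = 154 - 18*(333 + 64 + 40 + 592)/41 = 154 - 18*1029/41 = 154 - 18522/41 = -12208/41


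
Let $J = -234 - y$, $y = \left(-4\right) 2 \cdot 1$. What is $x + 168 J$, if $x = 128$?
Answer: $-37840$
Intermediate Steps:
$y = -8$ ($y = \left(-8\right) 1 = -8$)
$J = -226$ ($J = -234 - -8 = -234 + 8 = -226$)
$x + 168 J = 128 + 168 \left(-226\right) = 128 - 37968 = -37840$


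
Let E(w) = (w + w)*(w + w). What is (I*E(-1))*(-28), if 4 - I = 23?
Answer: 2128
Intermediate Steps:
I = -19 (I = 4 - 1*23 = 4 - 23 = -19)
E(w) = 4*w² (E(w) = (2*w)*(2*w) = 4*w²)
(I*E(-1))*(-28) = -76*(-1)²*(-28) = -76*(-28) = 2128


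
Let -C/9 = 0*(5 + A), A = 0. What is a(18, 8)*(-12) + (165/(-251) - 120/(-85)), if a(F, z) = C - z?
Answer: 412851/4267 ≈ 96.754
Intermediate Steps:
C = 0 (C = -0*(5 + 0) = -0*5 = -9*0 = 0)
a(F, z) = -z (a(F, z) = 0 - z = -z)
a(18, 8)*(-12) + (165/(-251) - 120/(-85)) = -1*8*(-12) + (165/(-251) - 120/(-85)) = -8*(-12) + (165*(-1/251) - 120*(-1/85)) = 96 + (-165/251 + 24/17) = 96 + 3219/4267 = 412851/4267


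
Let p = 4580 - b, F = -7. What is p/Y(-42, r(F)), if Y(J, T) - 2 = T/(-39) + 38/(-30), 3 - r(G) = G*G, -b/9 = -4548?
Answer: -7088640/373 ≈ -19004.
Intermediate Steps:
b = 40932 (b = -9*(-4548) = 40932)
r(G) = 3 - G² (r(G) = 3 - G*G = 3 - G²)
Y(J, T) = 11/15 - T/39 (Y(J, T) = 2 + (T/(-39) + 38/(-30)) = 2 + (T*(-1/39) + 38*(-1/30)) = 2 + (-T/39 - 19/15) = 2 + (-19/15 - T/39) = 11/15 - T/39)
p = -36352 (p = 4580 - 1*40932 = 4580 - 40932 = -36352)
p/Y(-42, r(F)) = -36352/(11/15 - (3 - 1*(-7)²)/39) = -36352/(11/15 - (3 - 1*49)/39) = -36352/(11/15 - (3 - 49)/39) = -36352/(11/15 - 1/39*(-46)) = -36352/(11/15 + 46/39) = -36352/373/195 = -36352*195/373 = -7088640/373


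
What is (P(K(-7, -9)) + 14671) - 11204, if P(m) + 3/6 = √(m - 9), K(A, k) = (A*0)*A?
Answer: 6933/2 + 3*I ≈ 3466.5 + 3.0*I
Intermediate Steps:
K(A, k) = 0 (K(A, k) = 0*A = 0)
P(m) = -½ + √(-9 + m) (P(m) = -½ + √(m - 9) = -½ + √(-9 + m))
(P(K(-7, -9)) + 14671) - 11204 = ((-½ + √(-9 + 0)) + 14671) - 11204 = ((-½ + √(-9)) + 14671) - 11204 = ((-½ + 3*I) + 14671) - 11204 = (29341/2 + 3*I) - 11204 = 6933/2 + 3*I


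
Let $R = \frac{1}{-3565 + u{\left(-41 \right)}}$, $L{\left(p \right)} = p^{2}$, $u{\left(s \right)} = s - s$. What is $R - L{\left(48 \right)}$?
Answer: $- \frac{8213761}{3565} \approx -2304.0$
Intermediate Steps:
$u{\left(s \right)} = 0$
$R = - \frac{1}{3565}$ ($R = \frac{1}{-3565 + 0} = \frac{1}{-3565} = - \frac{1}{3565} \approx -0.00028051$)
$R - L{\left(48 \right)} = - \frac{1}{3565} - 48^{2} = - \frac{1}{3565} - 2304 = - \frac{8213761}{3565}$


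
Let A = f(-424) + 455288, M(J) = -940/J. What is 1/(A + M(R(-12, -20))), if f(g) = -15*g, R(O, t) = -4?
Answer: 1/461883 ≈ 2.1650e-6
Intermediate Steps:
A = 461648 (A = -15*(-424) + 455288 = 6360 + 455288 = 461648)
1/(A + M(R(-12, -20))) = 1/(461648 - 940/(-4)) = 1/(461648 - 940*(-1/4)) = 1/(461648 + 235) = 1/461883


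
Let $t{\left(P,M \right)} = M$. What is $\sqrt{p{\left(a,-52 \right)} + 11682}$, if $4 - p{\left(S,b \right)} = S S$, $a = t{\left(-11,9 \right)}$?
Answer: $\sqrt{11605} \approx 107.73$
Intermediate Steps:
$a = 9$
$p{\left(S,b \right)} = 4 - S^{2}$ ($p{\left(S,b \right)} = 4 - S S = 4 - S^{2}$)
$\sqrt{p{\left(a,-52 \right)} + 11682} = \sqrt{\left(4 - 9^{2}\right) + 11682} = \sqrt{\left(4 - 81\right) + 11682} = \sqrt{-77 + 11682} = \sqrt{11605}$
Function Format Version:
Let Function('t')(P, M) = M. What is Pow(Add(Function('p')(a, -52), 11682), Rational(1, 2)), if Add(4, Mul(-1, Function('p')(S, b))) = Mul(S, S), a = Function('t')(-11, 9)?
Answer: Pow(11605, Rational(1, 2)) ≈ 107.73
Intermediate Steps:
a = 9
Function('p')(S, b) = Add(4, Mul(-1, Pow(S, 2))) (Function('p')(S, b) = Add(4, Mul(-1, Mul(S, S))) = Add(4, Mul(-1, Pow(S, 2))))
Pow(Add(Function('p')(a, -52), 11682), Rational(1, 2)) = Pow(Add(Add(4, Mul(-1, Pow(9, 2))), 11682), Rational(1, 2)) = Pow(Add(Add(4, Mul(-1, 81)), 11682), Rational(1, 2)) = Pow(Add(Add(4, -81), 11682), Rational(1, 2)) = Pow(Add(-77, 11682), Rational(1, 2)) = Pow(11605, Rational(1, 2))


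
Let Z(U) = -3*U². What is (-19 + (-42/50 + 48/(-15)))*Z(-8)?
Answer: 110592/25 ≈ 4423.7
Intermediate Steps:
(-19 + (-42/50 + 48/(-15)))*Z(-8) = (-19 + (-42/50 + 48/(-15)))*(-3*(-8)²) = (-19 + (-42*1/50 + 48*(-1/15)))*(-3*64) = (-19 + (-21/25 - 16/5))*(-192) = (-19 - 101/25)*(-192) = -576/25*(-192) = 110592/25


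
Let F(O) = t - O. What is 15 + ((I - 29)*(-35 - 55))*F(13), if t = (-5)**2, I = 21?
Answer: 8655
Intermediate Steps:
t = 25
F(O) = 25 - O
15 + ((I - 29)*(-35 - 55))*F(13) = 15 + ((21 - 29)*(-35 - 55))*(25 - 1*13) = 15 + (-8*(-90))*(25 - 13) = 15 + 720*12 = 15 + 8640 = 8655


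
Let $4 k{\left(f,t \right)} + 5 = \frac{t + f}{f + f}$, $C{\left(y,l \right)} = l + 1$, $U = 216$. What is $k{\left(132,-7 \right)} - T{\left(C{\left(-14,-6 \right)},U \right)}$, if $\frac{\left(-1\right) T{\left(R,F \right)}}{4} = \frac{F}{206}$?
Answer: $\frac{333107}{108768} \approx 3.0625$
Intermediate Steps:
$C{\left(y,l \right)} = 1 + l$
$k{\left(f,t \right)} = - \frac{5}{4} + \frac{f + t}{8 f}$ ($k{\left(f,t \right)} = - \frac{5}{4} + \frac{\left(t + f\right) \frac{1}{f + f}}{4} = - \frac{5}{4} + \frac{\left(f + t\right) \frac{1}{2 f}}{4} = - \frac{5}{4} + \frac{\frac{1}{2} \frac{1}{f} \left(f + t\right)}{4} = - \frac{5}{4} + \frac{f + t}{8 f}$)
$T{\left(R,F \right)} = - \frac{2 F}{103}$ ($T{\left(R,F \right)} = - 4 \frac{F}{206} = - \frac{2 F}{103}$)
$k{\left(132,-7 \right)} - T{\left(C{\left(-14,-6 \right)},U \right)} = \frac{-7 - 1188}{8 \cdot 132} - \left(- \frac{2}{103}\right) 216 = \frac{1}{8} \cdot \frac{1}{132} \left(-7 - 1188\right) - - \frac{432}{103} = \frac{1}{8} \cdot \frac{1}{132} \left(-1195\right) + \frac{432}{103} = - \frac{1195}{1056} + \frac{432}{103} = \frac{333107}{108768}$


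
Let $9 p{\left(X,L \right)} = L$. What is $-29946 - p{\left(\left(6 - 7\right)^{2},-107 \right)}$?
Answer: $- \frac{269407}{9} \approx -29934.0$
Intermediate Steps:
$p{\left(X,L \right)} = \frac{L}{9}$
$-29946 - p{\left(\left(6 - 7\right)^{2},-107 \right)} = -29946 - \frac{1}{9} \left(-107\right) = -29946 - - \frac{107}{9} = -29946 + \frac{107}{9} = - \frac{269407}{9}$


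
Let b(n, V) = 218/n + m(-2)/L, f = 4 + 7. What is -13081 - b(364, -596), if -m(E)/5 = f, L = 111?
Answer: -264264451/20202 ≈ -13081.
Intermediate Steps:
f = 11
m(E) = -55 (m(E) = -5*11 = -55)
b(n, V) = -55/111 + 218/n (b(n, V) = 218/n - 55/111 = -55/111 + 218/n)
-13081 - b(364, -596) = -13081 - (-55/111 + 218/364) = -13081 - (-55/111 + 218*(1/364)) = -13081 - (-55/111 + 109/182) = -13081 - 1*2089/20202 = -13081 - 2089/20202 = -264264451/20202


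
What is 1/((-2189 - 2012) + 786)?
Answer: -1/3415 ≈ -0.00029283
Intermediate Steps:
1/((-2189 - 2012) + 786) = 1/(-4201 + 786) = 1/(-3415) = -1/3415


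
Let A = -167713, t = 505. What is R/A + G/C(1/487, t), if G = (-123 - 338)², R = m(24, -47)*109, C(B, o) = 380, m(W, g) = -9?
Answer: 1875942487/3354260 ≈ 559.27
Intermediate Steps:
R = -981 (R = -9*109 = -981)
G = 212521 (G = (-461)² = 212521)
R/A + G/C(1/487, t) = -981/(-167713) + 212521/380 = -981*(-1/167713) + 212521*(1/380) = 981/167713 + 212521/380 = 1875942487/3354260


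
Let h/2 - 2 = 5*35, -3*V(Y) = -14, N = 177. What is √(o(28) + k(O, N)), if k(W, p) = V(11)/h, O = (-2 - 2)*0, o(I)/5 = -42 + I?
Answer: I*√2192617/177 ≈ 8.3658*I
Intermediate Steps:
V(Y) = 14/3 (V(Y) = -⅓*(-14) = 14/3)
h = 354 (h = 4 + 2*(5*35) = 4 + 2*175 = 4 + 350 = 354)
o(I) = -210 + 5*I (o(I) = 5*(-42 + I) = -210 + 5*I)
O = 0 (O = -4*0 = 0)
k(W, p) = 7/531 (k(W, p) = (14/3)/354 = (14/3)*(1/354) = 7/531)
√(o(28) + k(O, N)) = √((-210 + 5*28) + 7/531) = √((-210 + 140) + 7/531) = √(-70 + 7/531) = √(-37163/531) = I*√2192617/177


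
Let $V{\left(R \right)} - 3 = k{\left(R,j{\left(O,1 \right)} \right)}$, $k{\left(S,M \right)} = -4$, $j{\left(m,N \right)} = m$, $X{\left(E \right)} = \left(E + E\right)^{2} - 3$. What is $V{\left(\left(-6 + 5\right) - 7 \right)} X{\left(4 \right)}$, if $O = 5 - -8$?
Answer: $-61$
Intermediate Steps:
$O = 13$ ($O = 5 + 8 = 13$)
$X{\left(E \right)} = -3 + 4 E^{2}$ ($X{\left(E \right)} = \left(2 E\right)^{2} - 3 = 4 E^{2} - 3 = -3 + 4 E^{2}$)
$V{\left(R \right)} = -1$ ($V{\left(R \right)} = 3 - 4 = -1$)
$V{\left(\left(-6 + 5\right) - 7 \right)} X{\left(4 \right)} = - (-3 + 4 \cdot 4^{2}) = - (-3 + 4 \cdot 16) = - (-3 + 64) = \left(-1\right) 61 = -61$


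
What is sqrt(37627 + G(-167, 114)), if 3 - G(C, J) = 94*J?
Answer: sqrt(26914) ≈ 164.05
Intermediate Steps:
G(C, J) = 3 - 94*J
sqrt(37627 + G(-167, 114)) = sqrt(37627 + (3 - 94*114)) = sqrt(37627 + (3 - 10716)) = sqrt(37627 - 10713) = sqrt(26914)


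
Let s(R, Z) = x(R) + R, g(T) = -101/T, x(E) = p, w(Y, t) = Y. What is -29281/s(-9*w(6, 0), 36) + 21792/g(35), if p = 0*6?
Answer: -38229499/5454 ≈ -7009.4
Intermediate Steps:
p = 0
x(E) = 0
s(R, Z) = R (s(R, Z) = 0 + R = R)
-29281/s(-9*w(6, 0), 36) + 21792/g(35) = -29281/((-9*6)) + 21792/((-101/35)) = -29281/(-54) + 21792/((-101*1/35)) = -29281*(-1/54) + 21792/(-101/35) = 29281/54 + 21792*(-35/101) = 29281/54 - 762720/101 = -38229499/5454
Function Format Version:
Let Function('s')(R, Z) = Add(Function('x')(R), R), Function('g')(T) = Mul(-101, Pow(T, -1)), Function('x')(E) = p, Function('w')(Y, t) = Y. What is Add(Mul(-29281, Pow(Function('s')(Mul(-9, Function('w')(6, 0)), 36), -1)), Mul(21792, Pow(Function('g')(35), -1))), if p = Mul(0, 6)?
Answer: Rational(-38229499, 5454) ≈ -7009.4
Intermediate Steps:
p = 0
Function('x')(E) = 0
Function('s')(R, Z) = R (Function('s')(R, Z) = Add(0, R) = R)
Add(Mul(-29281, Pow(Function('s')(Mul(-9, Function('w')(6, 0)), 36), -1)), Mul(21792, Pow(Function('g')(35), -1))) = Add(Mul(-29281, Pow(Mul(-9, 6), -1)), Mul(21792, Pow(Mul(-101, Pow(35, -1)), -1))) = Add(Mul(-29281, Pow(-54, -1)), Mul(21792, Pow(Mul(-101, Rational(1, 35)), -1))) = Add(Mul(-29281, Rational(-1, 54)), Mul(21792, Pow(Rational(-101, 35), -1))) = Add(Rational(29281, 54), Mul(21792, Rational(-35, 101))) = Add(Rational(29281, 54), Rational(-762720, 101)) = Rational(-38229499, 5454)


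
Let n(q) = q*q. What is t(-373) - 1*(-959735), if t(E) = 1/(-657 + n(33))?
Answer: 414605521/432 ≈ 9.5974e+5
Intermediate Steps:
n(q) = q**2
t(E) = 1/432 (t(E) = 1/(-657 + 33**2) = 1/(-657 + 1089) = 1/432)
t(-373) - 1*(-959735) = 1/432 - 1*(-959735) = 1/432 + 959735 = 414605521/432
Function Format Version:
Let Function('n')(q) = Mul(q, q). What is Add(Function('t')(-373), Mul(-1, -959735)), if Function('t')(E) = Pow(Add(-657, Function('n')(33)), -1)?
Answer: Rational(414605521, 432) ≈ 9.5974e+5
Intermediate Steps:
Function('n')(q) = Pow(q, 2)
Function('t')(E) = Rational(1, 432) (Function('t')(E) = Pow(Add(-657, Pow(33, 2)), -1) = Pow(Add(-657, 1089), -1) = Pow(432, -1) = Rational(1, 432))
Add(Function('t')(-373), Mul(-1, -959735)) = Add(Rational(1, 432), Mul(-1, -959735)) = Add(Rational(1, 432), 959735) = Rational(414605521, 432)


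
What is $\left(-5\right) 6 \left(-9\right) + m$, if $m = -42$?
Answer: $228$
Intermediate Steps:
$\left(-5\right) 6 \left(-9\right) + m = \left(-5\right) 6 \left(-9\right) - 42 = \left(-30\right) \left(-9\right) - 42 = 270 - 42 = 228$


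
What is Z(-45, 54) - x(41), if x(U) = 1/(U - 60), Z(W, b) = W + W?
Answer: -1709/19 ≈ -89.947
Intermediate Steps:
Z(W, b) = 2*W
x(U) = 1/(-60 + U)
Z(-45, 54) - x(41) = 2*(-45) - 1/(-60 + 41) = -90 - 1/(-19) = -90 - 1*(-1/19) = -90 + 1/19 = -1709/19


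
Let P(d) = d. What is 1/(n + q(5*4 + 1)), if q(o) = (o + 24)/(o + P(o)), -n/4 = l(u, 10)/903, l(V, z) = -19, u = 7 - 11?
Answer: 1806/2087 ≈ 0.86536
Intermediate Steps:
u = -4
n = 76/903 (n = -(-76)/903 = -4*(-19/903) = 76/903 ≈ 0.084164)
q(o) = (24 + o)/(2*o) (q(o) = (o + 24)/(o + o) = (24 + o)/((2*o)) = (24 + o)*(1/(2*o)) = (24 + o)/(2*o))
1/(n + q(5*4 + 1)) = 1/(76/903 + (24 + (5*4 + 1))/(2*(5*4 + 1))) = 1/(76/903 + (24 + (20 + 1))/(2*(20 + 1))) = 1/(76/903 + (½)*(24 + 21)/21) = 1/(76/903 + (½)*(1/21)*45) = 1/(76/903 + 15/14) = 1/(2087/1806) = 1806/2087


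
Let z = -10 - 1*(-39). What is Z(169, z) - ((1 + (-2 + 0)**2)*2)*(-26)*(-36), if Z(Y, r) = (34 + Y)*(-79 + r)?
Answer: -19510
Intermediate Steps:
z = 29 (z = -10 + 39 = 29)
Z(Y, r) = (-79 + r)*(34 + Y)
Z(169, z) - ((1 + (-2 + 0)**2)*2)*(-26)*(-36) = (-2686 - 79*169 + 34*29 + 169*29) - ((1 + (-2 + 0)**2)*2)*(-26)*(-36) = (-2686 - 13351 + 986 + 4901) - ((1 + (-2)**2)*2)*(-26)*(-36) = -10150 - ((1 + 4)*2)*(-26)*(-36) = -10150 - (5*2)*(-26)*(-36) = -10150 - 10*(-26)*(-36) = -10150 - (-260)*(-36) = -10150 - 1*9360 = -10150 - 9360 = -19510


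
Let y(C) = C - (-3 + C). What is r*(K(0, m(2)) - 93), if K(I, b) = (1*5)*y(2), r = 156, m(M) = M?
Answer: -12168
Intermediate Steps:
y(C) = 3 (y(C) = C + (3 - C) = 3)
K(I, b) = 15 (K(I, b) = (1*5)*3 = 5*3 = 15)
r*(K(0, m(2)) - 93) = 156*(15 - 93) = 156*(-78) = -12168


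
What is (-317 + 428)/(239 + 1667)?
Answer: 111/1906 ≈ 0.058237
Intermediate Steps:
(-317 + 428)/(239 + 1667) = 111/1906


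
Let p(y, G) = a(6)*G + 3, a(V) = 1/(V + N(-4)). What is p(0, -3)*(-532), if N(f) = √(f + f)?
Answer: 798*(-2*√2 + 5*I)/(√2 - 3*I) ≈ -1378.4 - 102.59*I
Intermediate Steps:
N(f) = √2*√f (N(f) = √(2*f) = √2*√f)
a(V) = 1/(V + 2*I*√2) (a(V) = 1/(V + √2*√(-4)) = 1/(V + √2*(2*I)) = 1/(V + 2*I*√2))
p(y, G) = 3 + G/(6 + 2*I*√2) (p(y, G) = G/(6 + 2*I*√2) + 3 = 3 + G/(6 + 2*I*√2))
p(0, -3)*(-532) = (3 + (3/22)*(-3) - 1/22*I*(-3)*√2)*(-532) = (3 - 9/22 + 3*I*√2/22)*(-532) = (57/22 + 3*I*√2/22)*(-532) = -15162/11 - 798*I*√2/11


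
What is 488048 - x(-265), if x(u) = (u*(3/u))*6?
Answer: 488030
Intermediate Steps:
x(u) = 18 (x(u) = 3*6 = 18)
488048 - x(-265) = 488048 - 1*18 = 488048 - 18 = 488030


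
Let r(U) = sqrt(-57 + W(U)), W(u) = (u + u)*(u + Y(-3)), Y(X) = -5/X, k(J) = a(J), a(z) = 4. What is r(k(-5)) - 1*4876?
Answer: -4876 + I*sqrt(105)/3 ≈ -4876.0 + 3.4156*I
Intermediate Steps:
k(J) = 4
W(u) = 2*u*(5/3 + u) (W(u) = (u + u)*(u - 5/(-3)) = (2*u)*(u - 5*(-1/3)) = (2*u)*(u + 5/3) = (2*u)*(5/3 + u) = 2*u*(5/3 + u))
r(U) = sqrt(-57 + 2*U*(5 + 3*U)/3)
r(k(-5)) - 1*4876 = sqrt(3)*sqrt(-171 + 2*4*(5 + 3*4))/3 - 1*4876 = sqrt(3)*sqrt(-171 + 2*4*(5 + 12))/3 - 4876 = sqrt(3)*sqrt(-171 + 2*4*17)/3 - 4876 = sqrt(3)*sqrt(-171 + 136)/3 - 4876 = sqrt(3)*sqrt(-35)/3 - 4876 = sqrt(3)*(I*sqrt(35))/3 - 4876 = I*sqrt(105)/3 - 4876 = -4876 + I*sqrt(105)/3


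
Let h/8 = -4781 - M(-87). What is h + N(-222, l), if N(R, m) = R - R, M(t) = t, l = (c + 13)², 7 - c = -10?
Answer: -37552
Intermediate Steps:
c = 17 (c = 7 - 1*(-10) = 7 + 10 = 17)
l = 900 (l = (17 + 13)² = 30² = 900)
h = -37552 (h = 8*(-4781 - 1*(-87)) = 8*(-4781 + 87) = 8*(-4694) = -37552)
N(R, m) = 0
h + N(-222, l) = -37552 + 0 = -37552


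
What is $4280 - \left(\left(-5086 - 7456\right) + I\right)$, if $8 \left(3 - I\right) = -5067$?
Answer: $\frac{129485}{8} \approx 16186.0$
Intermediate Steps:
$I = \frac{5091}{8}$ ($I = 3 - - \frac{5067}{8} = 3 + \frac{5067}{8} = \frac{5091}{8} \approx 636.38$)
$4280 - \left(\left(-5086 - 7456\right) + I\right) = 4280 - \left(\left(-5086 - 7456\right) + \frac{5091}{8}\right) = 4280 - \left(-12542 + \frac{5091}{8}\right) = 4280 - - \frac{95245}{8} = 4280 + \frac{95245}{8} = \frac{129485}{8}$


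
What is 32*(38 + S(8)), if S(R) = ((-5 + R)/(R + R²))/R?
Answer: 7297/6 ≈ 1216.2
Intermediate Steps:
S(R) = (-5 + R)/(R*(R + R²)) (S(R) = ((-5 + R)/(R + R²))/R = (-5 + R)/(R*(R + R²)))
32*(38 + S(8)) = 32*(38 + (-5 + 8)/(8²*(1 + 8))) = 32*(38 + (1/64)*3/9) = 32*(38 + (1/64)*(⅑)*3) = 32*(38 + 1/192) = 32*(7297/192) = 7297/6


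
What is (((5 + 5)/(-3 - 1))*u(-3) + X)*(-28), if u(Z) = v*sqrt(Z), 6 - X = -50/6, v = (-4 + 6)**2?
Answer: -1204/3 + 280*I*sqrt(3) ≈ -401.33 + 484.97*I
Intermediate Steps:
v = 4 (v = 2**2 = 4)
X = 43/3 (X = 6 - (-50)/6 = 6 - 1*(-25/3) = 6 + 25/3 = 43/3 ≈ 14.333)
u(Z) = 4*sqrt(Z)
(((5 + 5)/(-3 - 1))*u(-3) + X)*(-28) = (((5 + 5)/(-3 - 1))*(4*sqrt(-3)) + 43/3)*(-28) = ((10/(-4))*(4*(I*sqrt(3))) + 43/3)*(-28) = ((10*(-1/4))*(4*I*sqrt(3)) + 43/3)*(-28) = (-10*I*sqrt(3) + 43/3)*(-28) = (43/3 - 10*I*sqrt(3))*(-28) = -1204/3 + 280*I*sqrt(3)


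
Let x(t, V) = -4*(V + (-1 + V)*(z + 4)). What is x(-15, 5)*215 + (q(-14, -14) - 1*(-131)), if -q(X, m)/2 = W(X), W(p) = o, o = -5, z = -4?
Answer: -4159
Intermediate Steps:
W(p) = -5
q(X, m) = 10 (q(X, m) = -2*(-5) = 10)
x(t, V) = -4*V (x(t, V) = -4*(V + (-1 + V)*(-4 + 4)) = -4*(V + (-1 + V)*0) = -4*(V + 0) = -4*V)
x(-15, 5)*215 + (q(-14, -14) - 1*(-131)) = -4*5*215 + (10 - 1*(-131)) = -20*215 + (10 + 131) = -4300 + 141 = -4159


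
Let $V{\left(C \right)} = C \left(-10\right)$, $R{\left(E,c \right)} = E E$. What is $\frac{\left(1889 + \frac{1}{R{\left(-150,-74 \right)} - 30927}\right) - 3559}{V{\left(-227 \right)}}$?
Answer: $- \frac{14073091}{19129290} \approx -0.73568$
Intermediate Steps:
$R{\left(E,c \right)} = E^{2}$
$V{\left(C \right)} = - 10 C$
$\frac{\left(1889 + \frac{1}{R{\left(-150,-74 \right)} - 30927}\right) - 3559}{V{\left(-227 \right)}} = \frac{\left(1889 + \frac{1}{\left(-150\right)^{2} - 30927}\right) - 3559}{\left(-10\right) \left(-227\right)} = \frac{\left(1889 + \frac{1}{22500 - 30927}\right) - 3559}{2270} = \left(\left(1889 + \frac{1}{-8427}\right) - 3559\right) \frac{1}{2270} = \left(\left(1889 - \frac{1}{8427}\right) - 3559\right) \frac{1}{2270} = \left(\frac{15918602}{8427} - 3559\right) \frac{1}{2270} = \left(- \frac{14073091}{8427}\right) \frac{1}{2270} = - \frac{14073091}{19129290}$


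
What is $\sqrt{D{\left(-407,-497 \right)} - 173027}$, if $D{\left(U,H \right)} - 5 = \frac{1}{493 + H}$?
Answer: $\frac{i \sqrt{692089}}{2} \approx 415.96 i$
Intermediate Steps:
$D{\left(U,H \right)} = 5 + \frac{1}{493 + H}$
$\sqrt{D{\left(-407,-497 \right)} - 173027} = \sqrt{\frac{2466 + 5 \left(-497\right)}{493 - 497} - 173027} = \sqrt{\frac{2466 - 2485}{-4} - 173027} = \sqrt{\left(- \frac{1}{4}\right) \left(-19\right) - 173027} = \sqrt{\frac{19}{4} - 173027} = \sqrt{- \frac{692089}{4}} = \frac{i \sqrt{692089}}{2}$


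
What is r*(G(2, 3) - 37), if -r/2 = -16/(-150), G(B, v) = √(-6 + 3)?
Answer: 592/75 - 16*I*√3/75 ≈ 7.8933 - 0.3695*I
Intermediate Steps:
G(B, v) = I*√3 (G(B, v) = √(-3) = I*√3)
r = -16/75 (r = -(-32)/(-150) = -(-32)*(-1)/150 = -2*8/75 = -16/75 ≈ -0.21333)
r*(G(2, 3) - 37) = -16*(I*√3 - 37)/75 = -16*(-37 + I*√3)/75 = 592/75 - 16*I*√3/75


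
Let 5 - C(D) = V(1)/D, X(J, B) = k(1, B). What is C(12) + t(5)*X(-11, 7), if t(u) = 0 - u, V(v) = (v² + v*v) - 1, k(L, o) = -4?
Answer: 299/12 ≈ 24.917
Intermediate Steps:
X(J, B) = -4
V(v) = -1 + 2*v² (V(v) = (v² + v²) - 1 = 2*v² - 1 = -1 + 2*v²)
C(D) = 5 - 1/D (C(D) = 5 - (-1 + 2*1²)/D = 5 - (-1 + 2*1)/D = 5 - (-1 + 2)/D = 5 - 1/D)
t(u) = -u
C(12) + t(5)*X(-11, 7) = (5 - 1/12) - 1*5*(-4) = (5 - 1*1/12) - 5*(-4) = (5 - 1/12) + 20 = 59/12 + 20 = 299/12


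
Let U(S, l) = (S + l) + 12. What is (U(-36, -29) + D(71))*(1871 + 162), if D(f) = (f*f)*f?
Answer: 727525314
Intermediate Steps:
U(S, l) = 12 + S + l
D(f) = f**3 (D(f) = f**2*f = f**3)
(U(-36, -29) + D(71))*(1871 + 162) = ((12 - 36 - 29) + 71**3)*(1871 + 162) = (-53 + 357911)*2033 = 357858*2033 = 727525314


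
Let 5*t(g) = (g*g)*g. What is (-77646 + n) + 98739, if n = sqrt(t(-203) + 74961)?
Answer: 21093 + 359*I*sqrt(310)/5 ≈ 21093.0 + 1264.2*I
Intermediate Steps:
t(g) = g**3/5 (t(g) = ((g*g)*g)/5 = (g**2*g)/5 = g**3/5)
n = 359*I*sqrt(310)/5 (n = sqrt((1/5)*(-203)**3 + 74961) = sqrt((1/5)*(-8365427) + 74961) = sqrt(-8365427/5 + 74961) = sqrt(-7990622/5) = 359*I*sqrt(310)/5 ≈ 1264.2*I)
(-77646 + n) + 98739 = (-77646 + 359*I*sqrt(310)/5) + 98739 = 21093 + 359*I*sqrt(310)/5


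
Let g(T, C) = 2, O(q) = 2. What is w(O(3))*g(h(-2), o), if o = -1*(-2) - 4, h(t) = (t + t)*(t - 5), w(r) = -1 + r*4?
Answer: 14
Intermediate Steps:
w(r) = -1 + 4*r
h(t) = 2*t*(-5 + t) (h(t) = (2*t)*(-5 + t) = 2*t*(-5 + t))
o = -2 (o = 2 - 4 = -2)
w(O(3))*g(h(-2), o) = (-1 + 4*2)*2 = (-1 + 8)*2 = 7*2 = 14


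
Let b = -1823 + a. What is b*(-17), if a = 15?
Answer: 30736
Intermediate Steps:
b = -1808 (b = -1823 + 15 = -1808)
b*(-17) = -1808*(-17) = 30736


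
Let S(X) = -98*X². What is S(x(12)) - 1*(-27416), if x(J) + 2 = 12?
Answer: 17616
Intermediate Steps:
x(J) = 10 (x(J) = -2 + 12 = 10)
S(x(12)) - 1*(-27416) = -98*10² - 1*(-27416) = -98*100 + 27416 = -9800 + 27416 = 17616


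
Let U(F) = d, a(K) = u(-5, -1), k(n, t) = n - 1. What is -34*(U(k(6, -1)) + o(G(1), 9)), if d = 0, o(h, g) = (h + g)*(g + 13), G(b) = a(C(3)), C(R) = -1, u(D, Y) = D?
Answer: -2992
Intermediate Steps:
k(n, t) = -1 + n
a(K) = -5
G(b) = -5
o(h, g) = (13 + g)*(g + h) (o(h, g) = (g + h)*(13 + g) = (13 + g)*(g + h))
U(F) = 0
-34*(U(k(6, -1)) + o(G(1), 9)) = -34*(0 + (9² + 13*9 + 13*(-5) + 9*(-5))) = -34*(0 + (81 + 117 - 65 - 45)) = -34*(0 + 88) = -34*88 = -2992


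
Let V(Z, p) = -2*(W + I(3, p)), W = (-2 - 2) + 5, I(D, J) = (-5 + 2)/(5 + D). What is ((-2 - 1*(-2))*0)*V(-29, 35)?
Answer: 0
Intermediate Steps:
I(D, J) = -3/(5 + D)
W = 1 (W = -4 + 5 = 1)
V(Z, p) = -5/4 (V(Z, p) = -2*(1 - 3/(5 + 3)) = -2*(1 - 3/8) = -2*5/8 = -5/4)
((-2 - 1*(-2))*0)*V(-29, 35) = ((-2 - 1*(-2))*0)*(-5/4) = ((-2 + 2)*0)*(-5/4) = (0*0)*(-5/4) = 0*(-5/4) = 0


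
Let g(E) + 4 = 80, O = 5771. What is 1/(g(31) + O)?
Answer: 1/5847 ≈ 0.00017103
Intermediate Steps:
g(E) = 76 (g(E) = -4 + 80 = 76)
1/(g(31) + O) = 1/(76 + 5771) = 1/5847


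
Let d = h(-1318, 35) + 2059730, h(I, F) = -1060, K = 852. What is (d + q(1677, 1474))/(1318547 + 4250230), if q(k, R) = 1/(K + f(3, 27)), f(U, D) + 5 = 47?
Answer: 1840450981/4978486638 ≈ 0.36968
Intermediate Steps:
f(U, D) = 42 (f(U, D) = -5 + 47 = 42)
q(k, R) = 1/894 (q(k, R) = 1/(852 + 42) = 1/894)
d = 2058670 (d = -1060 + 2059730 = 2058670)
(d + q(1677, 1474))/(1318547 + 4250230) = (2058670 + 1/894)/(1318547 + 4250230) = (1840450981/894)/5568777 = (1840450981/894)*(1/5568777) = 1840450981/4978486638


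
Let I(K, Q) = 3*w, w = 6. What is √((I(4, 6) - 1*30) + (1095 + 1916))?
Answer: √2999 ≈ 54.763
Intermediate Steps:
I(K, Q) = 18 (I(K, Q) = 3*6 = 18)
√((I(4, 6) - 1*30) + (1095 + 1916)) = √((18 - 1*30) + (1095 + 1916)) = √((18 - 30) + 3011) = √(-12 + 3011) = √2999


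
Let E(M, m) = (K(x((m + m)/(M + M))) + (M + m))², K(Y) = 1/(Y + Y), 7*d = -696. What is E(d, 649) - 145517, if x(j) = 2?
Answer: 122920697/784 ≈ 1.5679e+5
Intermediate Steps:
d = -696/7 (d = (⅐)*(-696) = -696/7 ≈ -99.429)
K(Y) = 1/(2*Y)
E(M, m) = (¼ + M + m)² (E(M, m) = ((½)/2 + (M + m))² = ((½)*(½) + (M + m))² = (¼ + (M + m))² = (¼ + M + m)²)
E(d, 649) - 145517 = (1 + 4*(-696/7) + 4*649)²/16 - 145517 = (1 - 2784/7 + 2596)²/16 - 145517 = (15395/7)²/16 - 145517 = (1/16)*(237006025/49) - 145517 = 237006025/784 - 145517 = 122920697/784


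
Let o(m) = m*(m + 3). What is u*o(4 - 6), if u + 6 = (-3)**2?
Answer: -6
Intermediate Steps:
u = 3 (u = -6 + (-3)**2 = -6 + 9 = 3)
o(m) = m*(3 + m)
u*o(4 - 6) = 3*((4 - 6)*(3 + (4 - 6))) = 3*(-2*(3 - 2)) = 3*(-2*1) = 3*(-2) = -6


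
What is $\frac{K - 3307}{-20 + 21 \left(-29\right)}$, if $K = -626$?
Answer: $\frac{3933}{629} \approx 6.2528$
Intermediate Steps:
$\frac{K - 3307}{-20 + 21 \left(-29\right)} = \frac{-626 - 3307}{-20 + 21 \left(-29\right)} = \frac{-626 - 3307}{-20 - 609} = - \frac{3933}{-629} = \left(-3933\right) \left(- \frac{1}{629}\right) = \frac{3933}{629}$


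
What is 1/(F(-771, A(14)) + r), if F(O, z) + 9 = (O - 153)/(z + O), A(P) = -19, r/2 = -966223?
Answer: -395/763319263 ≈ -5.1748e-7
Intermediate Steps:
r = -1932446 (r = 2*(-966223) = -1932446)
F(O, z) = -9 + (-153 + O)/(O + z) (F(O, z) = -9 + (O - 153)/(z + O) = -9 + (-153 + O)/(O + z))
1/(F(-771, A(14)) + r) = 1/((-153 - 9*(-19) - 8*(-771))/(-771 - 19) - 1932446) = 1/((-153 + 171 + 6168)/(-790) - 1932446) = 1/(-1/790*6186 - 1932446) = 1/(-3093/395 - 1932446) = 1/(-763319263/395) = -395/763319263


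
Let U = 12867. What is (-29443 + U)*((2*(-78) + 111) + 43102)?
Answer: -713712832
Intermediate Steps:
(-29443 + U)*((2*(-78) + 111) + 43102) = (-29443 + 12867)*((2*(-78) + 111) + 43102) = -16576*((-156 + 111) + 43102) = -16576*(-45 + 43102) = -16576*43057 = -713712832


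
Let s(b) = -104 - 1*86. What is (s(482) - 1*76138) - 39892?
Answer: -116220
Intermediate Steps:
s(b) = -190 (s(b) = -104 - 86 = -190)
(s(482) - 1*76138) - 39892 = (-190 - 1*76138) - 39892 = (-190 - 76138) - 39892 = -76328 - 39892 = -116220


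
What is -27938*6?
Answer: -167628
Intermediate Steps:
-27938*6 = -458*366 = -167628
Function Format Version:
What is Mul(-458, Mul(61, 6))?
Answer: -167628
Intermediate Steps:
Mul(-458, Mul(61, 6)) = Mul(-458, 366) = -167628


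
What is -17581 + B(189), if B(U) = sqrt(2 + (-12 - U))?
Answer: -17581 + I*sqrt(199) ≈ -17581.0 + 14.107*I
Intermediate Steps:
B(U) = sqrt(-10 - U)
-17581 + B(189) = -17581 + sqrt(-10 - 1*189) = -17581 + sqrt(-10 - 189) = -17581 + sqrt(-199) = -17581 + I*sqrt(199)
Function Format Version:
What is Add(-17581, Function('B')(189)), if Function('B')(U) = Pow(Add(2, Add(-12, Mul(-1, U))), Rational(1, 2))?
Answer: Add(-17581, Mul(I, Pow(199, Rational(1, 2)))) ≈ Add(-17581., Mul(14.107, I))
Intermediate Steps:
Function('B')(U) = Pow(Add(-10, Mul(-1, U)), Rational(1, 2))
Add(-17581, Function('B')(189)) = Add(-17581, Pow(Add(-10, Mul(-1, 189)), Rational(1, 2))) = Add(-17581, Pow(Add(-10, -189), Rational(1, 2))) = Add(-17581, Pow(-199, Rational(1, 2))) = Add(-17581, Mul(I, Pow(199, Rational(1, 2))))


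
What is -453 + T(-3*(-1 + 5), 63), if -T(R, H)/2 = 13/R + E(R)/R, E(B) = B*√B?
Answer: -2705/6 - 4*I*√3 ≈ -450.83 - 6.9282*I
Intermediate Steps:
E(B) = B^(3/2)
T(R, H) = -26/R - 2*√R (T(R, H) = -2*(13/R + R^(3/2)/R) = -2*(13/R + √R) = -2*(√R + 13/R) = -26/R - 2*√R)
-453 + T(-3*(-1 + 5), 63) = -453 + 2*(-13 - (-3*(-1 + 5))^(3/2))/((-3*(-1 + 5))) = -453 + 2*(-13 - (-3*4)^(3/2))/((-3*4)) = -453 + 2*(-13 - (-12)^(3/2))/(-12) = -453 + 2*(-1/12)*(-13 - (-24)*I*√3) = -453 + 2*(-1/12)*(-13 + 24*I*√3) = -453 + (13/6 - 4*I*√3) = -2705/6 - 4*I*√3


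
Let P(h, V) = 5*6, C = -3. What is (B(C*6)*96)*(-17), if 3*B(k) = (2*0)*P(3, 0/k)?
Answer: 0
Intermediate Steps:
P(h, V) = 30
B(k) = 0 (B(k) = ((2*0)*30)/3 = (0*30)/3 = (1/3)*0 = 0)
(B(C*6)*96)*(-17) = (0*96)*(-17) = 0*(-17) = 0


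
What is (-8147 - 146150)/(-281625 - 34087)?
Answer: 154297/315712 ≈ 0.48873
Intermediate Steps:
(-8147 - 146150)/(-281625 - 34087) = -154297/(-315712) = -154297*(-1/315712) = 154297/315712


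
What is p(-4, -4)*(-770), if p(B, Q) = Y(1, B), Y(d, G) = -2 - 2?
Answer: 3080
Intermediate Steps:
Y(d, G) = -4
p(B, Q) = -4
p(-4, -4)*(-770) = -4*(-770) = 3080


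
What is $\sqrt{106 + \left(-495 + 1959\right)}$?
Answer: $\sqrt{1570} \approx 39.623$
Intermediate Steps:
$\sqrt{106 + \left(-495 + 1959\right)} = \sqrt{106 + 1464} = \sqrt{1570}$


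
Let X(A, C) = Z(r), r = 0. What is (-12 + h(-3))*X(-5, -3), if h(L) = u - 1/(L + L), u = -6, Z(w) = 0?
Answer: 0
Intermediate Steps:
X(A, C) = 0
h(L) = -6 - 1/(2*L) (h(L) = -6 - 1/(L + L) = -6 - 1/(2*L))
(-12 + h(-3))*X(-5, -3) = (-12 + (-6 - ½/(-3)))*0 = (-12 + (-6 - ½*(-⅓)))*0 = (-12 + (-6 + ⅙))*0 = (-12 - 35/6)*0 = -107/6*0 = 0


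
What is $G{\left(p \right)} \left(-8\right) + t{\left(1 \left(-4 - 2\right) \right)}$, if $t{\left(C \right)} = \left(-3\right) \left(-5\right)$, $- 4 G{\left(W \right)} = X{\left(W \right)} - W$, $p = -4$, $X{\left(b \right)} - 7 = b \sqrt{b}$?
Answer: $37 - 16 i \approx 37.0 - 16.0 i$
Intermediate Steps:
$X{\left(b \right)} = 7 + b^{\frac{3}{2}}$ ($X{\left(b \right)} = 7 + b \sqrt{b} = 7 + b^{\frac{3}{2}}$)
$G{\left(W \right)} = - \frac{7}{4} - \frac{W^{\frac{3}{2}}}{4} + \frac{W}{4}$ ($G{\left(W \right)} = - \frac{\left(7 + W^{\frac{3}{2}}\right) - W}{4} = - \frac{7 + W^{\frac{3}{2}} - W}{4} = - \frac{7}{4} - \frac{W^{\frac{3}{2}}}{4} + \frac{W}{4}$)
$t{\left(C \right)} = 15$
$G{\left(p \right)} \left(-8\right) + t{\left(1 \left(-4 - 2\right) \right)} = \left(- \frac{7}{4} - \frac{\left(-4\right)^{\frac{3}{2}}}{4} + \frac{1}{4} \left(-4\right)\right) \left(-8\right) + 15 = \left(- \frac{7}{4} - \frac{\left(-8\right) i}{4} - 1\right) \left(-8\right) + 15 = \left(- \frac{7}{4} + 2 i - 1\right) \left(-8\right) + 15 = \left(- \frac{11}{4} + 2 i\right) \left(-8\right) + 15 = \left(22 - 16 i\right) + 15 = 37 - 16 i$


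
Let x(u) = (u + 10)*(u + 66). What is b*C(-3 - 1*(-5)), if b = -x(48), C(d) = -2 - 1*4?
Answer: 39672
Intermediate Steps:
C(d) = -6 (C(d) = -2 - 4 = -6)
x(u) = (10 + u)*(66 + u)
b = -6612 (b = -(660 + 48**2 + 76*48) = -(660 + 2304 + 3648) = -1*6612 = -6612)
b*C(-3 - 1*(-5)) = -6612*(-6) = 39672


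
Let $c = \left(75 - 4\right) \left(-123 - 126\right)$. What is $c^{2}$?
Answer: $312547041$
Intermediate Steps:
$c = -17679$ ($c = 71 \left(-249\right) = -17679$)
$c^{2} = \left(-17679\right)^{2} = 312547041$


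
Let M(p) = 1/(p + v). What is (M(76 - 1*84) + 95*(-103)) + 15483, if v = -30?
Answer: 216523/38 ≈ 5698.0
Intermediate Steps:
M(p) = 1/(-30 + p) (M(p) = 1/(p - 30) = 1/(-30 + p))
(M(76 - 1*84) + 95*(-103)) + 15483 = (1/(-30 + (76 - 1*84)) + 95*(-103)) + 15483 = (1/(-30 + (76 - 84)) - 9785) + 15483 = (1/(-30 - 8) - 9785) + 15483 = (1/(-38) - 9785) + 15483 = (-1/38 - 9785) + 15483 = -371831/38 + 15483 = 216523/38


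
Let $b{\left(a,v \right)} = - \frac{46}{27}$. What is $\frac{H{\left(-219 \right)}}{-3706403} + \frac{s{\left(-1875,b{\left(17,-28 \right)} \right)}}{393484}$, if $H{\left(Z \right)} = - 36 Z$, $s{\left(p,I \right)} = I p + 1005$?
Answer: $\frac{112163450681}{13125692502468} \approx 0.0085453$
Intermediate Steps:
$b{\left(a,v \right)} = - \frac{46}{27}$ ($b{\left(a,v \right)} = \left(-46\right) \frac{1}{27} = - \frac{46}{27}$)
$s{\left(p,I \right)} = 1005 + I p$
$\frac{H{\left(-219 \right)}}{-3706403} + \frac{s{\left(-1875,b{\left(17,-28 \right)} \right)}}{393484} = \frac{\left(-36\right) \left(-219\right)}{-3706403} + \frac{1005 - - \frac{28750}{9}}{393484} = 7884 \left(- \frac{1}{3706403}\right) + \left(1005 + \frac{28750}{9}\right) \frac{1}{393484} = - \frac{7884}{3706403} + \frac{37795}{9} \cdot \frac{1}{393484} = - \frac{7884}{3706403} + \frac{37795}{3541356} = \frac{112163450681}{13125692502468}$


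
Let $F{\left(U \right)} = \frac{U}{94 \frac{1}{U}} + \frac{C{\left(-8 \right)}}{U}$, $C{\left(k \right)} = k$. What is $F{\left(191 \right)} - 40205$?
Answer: $- \frac{714873451}{17954} \approx -39817.0$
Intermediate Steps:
$F{\left(U \right)} = - \frac{8}{U} + \frac{U^{2}}{94}$ ($F{\left(U \right)} = \frac{U}{94 \frac{1}{U}} - \frac{8}{U} = U \frac{U}{94} - \frac{8}{U} = \frac{U^{2}}{94} - \frac{8}{U} = - \frac{8}{U} + \frac{U^{2}}{94}$)
$F{\left(191 \right)} - 40205 = \frac{-752 + 191^{3}}{94 \cdot 191} - 40205 = \frac{1}{94} \cdot \frac{1}{191} \left(-752 + 6967871\right) - 40205 = \frac{1}{94} \cdot \frac{1}{191} \cdot 6967119 - 40205 = \frac{6967119}{17954} - 40205 = - \frac{714873451}{17954}$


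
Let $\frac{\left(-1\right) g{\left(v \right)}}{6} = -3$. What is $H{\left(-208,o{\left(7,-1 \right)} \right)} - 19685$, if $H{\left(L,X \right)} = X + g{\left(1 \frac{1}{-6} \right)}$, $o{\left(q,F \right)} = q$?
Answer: $-19660$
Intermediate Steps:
$g{\left(v \right)} = 18$ ($g{\left(v \right)} = \left(-6\right) \left(-3\right) = 18$)
$H{\left(L,X \right)} = 18 + X$ ($H{\left(L,X \right)} = X + 18 = 18 + X$)
$H{\left(-208,o{\left(7,-1 \right)} \right)} - 19685 = \left(18 + 7\right) - 19685 = 25 - 19685 = -19660$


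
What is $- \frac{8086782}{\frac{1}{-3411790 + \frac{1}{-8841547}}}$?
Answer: $\frac{22176530516026824222}{803777} \approx 2.759 \cdot 10^{13}$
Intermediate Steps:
$- \frac{8086782}{\frac{1}{-3411790 + \frac{1}{-8841547}}} = - \frac{8086782}{\frac{1}{-3411790 - \frac{1}{8841547}}} = - \frac{8086782}{\frac{1}{- \frac{30165501639131}{8841547}}} = - \frac{8086782}{- \frac{8841547}{30165501639131}} = \left(-8086782\right) \left(- \frac{30165501639131}{8841547}\right) = \frac{22176530516026824222}{803777}$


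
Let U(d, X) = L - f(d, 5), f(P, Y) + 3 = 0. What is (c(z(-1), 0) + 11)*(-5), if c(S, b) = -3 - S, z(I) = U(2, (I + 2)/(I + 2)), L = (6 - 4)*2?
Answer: -5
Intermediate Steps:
f(P, Y) = -3 (f(P, Y) = -3 + 0 = -3)
L = 4 (L = 2*2 = 4)
U(d, X) = 7 (U(d, X) = 4 - 1*(-3) = 4 + 3 = 7)
z(I) = 7
(c(z(-1), 0) + 11)*(-5) = ((-3 - 1*7) + 11)*(-5) = ((-3 - 7) + 11)*(-5) = (-10 + 11)*(-5) = 1*(-5) = -5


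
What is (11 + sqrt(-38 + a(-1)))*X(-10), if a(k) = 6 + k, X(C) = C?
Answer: -110 - 10*I*sqrt(33) ≈ -110.0 - 57.446*I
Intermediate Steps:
(11 + sqrt(-38 + a(-1)))*X(-10) = (11 + sqrt(-38 + (6 - 1)))*(-10) = (11 + sqrt(-38 + 5))*(-10) = (11 + sqrt(-33))*(-10) = (11 + I*sqrt(33))*(-10) = -110 - 10*I*sqrt(33)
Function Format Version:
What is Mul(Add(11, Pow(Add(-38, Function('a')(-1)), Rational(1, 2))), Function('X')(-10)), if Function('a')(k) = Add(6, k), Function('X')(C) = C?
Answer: Add(-110, Mul(-10, I, Pow(33, Rational(1, 2)))) ≈ Add(-110.00, Mul(-57.446, I))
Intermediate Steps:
Mul(Add(11, Pow(Add(-38, Function('a')(-1)), Rational(1, 2))), Function('X')(-10)) = Mul(Add(11, Pow(Add(-38, Add(6, -1)), Rational(1, 2))), -10) = Mul(Add(11, Pow(Add(-38, 5), Rational(1, 2))), -10) = Mul(Add(11, Pow(-33, Rational(1, 2))), -10) = Mul(Add(11, Mul(I, Pow(33, Rational(1, 2)))), -10) = Add(-110, Mul(-10, I, Pow(33, Rational(1, 2))))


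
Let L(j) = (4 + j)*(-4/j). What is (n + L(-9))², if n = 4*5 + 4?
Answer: 38416/81 ≈ 474.27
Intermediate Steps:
n = 24 (n = 20 + 4 = 24)
L(j) = -4*(4 + j)/j
(n + L(-9))² = (24 + (-4 - 16/(-9)))² = (24 + (-4 - 16*(-⅑)))² = (24 + (-4 + 16/9))² = (24 - 20/9)² = (196/9)² = 38416/81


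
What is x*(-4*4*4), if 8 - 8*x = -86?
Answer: -752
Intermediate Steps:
x = 47/4 (x = 1 - ⅛*(-86) = 1 + 43/4 = 47/4 ≈ 11.750)
x*(-4*4*4) = 47*(-4*4*4)/4 = 47*(-16*4)/4 = (47/4)*(-64) = -752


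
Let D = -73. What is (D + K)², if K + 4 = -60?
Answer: 18769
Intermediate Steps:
K = -64 (K = -4 - 60 = -64)
(D + K)² = (-73 - 64)² = (-137)² = 18769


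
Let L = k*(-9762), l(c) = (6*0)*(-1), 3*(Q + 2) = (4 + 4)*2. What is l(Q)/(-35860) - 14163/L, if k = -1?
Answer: -4721/3254 ≈ -1.4508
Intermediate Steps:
Q = 10/3 (Q = -2 + ((4 + 4)*2)/3 = -2 + (8*2)/3 = -2 + (⅓)*16 = -2 + 16/3 = 10/3 ≈ 3.3333)
l(c) = 0 (l(c) = 0*(-1) = 0)
L = 9762 (L = -1*(-9762) = 9762)
l(Q)/(-35860) - 14163/L = 0/(-35860) - 14163/9762 = 0*(-1/35860) - 14163*1/9762 = 0 - 4721/3254 = -4721/3254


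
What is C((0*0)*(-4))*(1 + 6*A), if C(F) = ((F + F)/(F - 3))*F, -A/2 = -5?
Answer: 0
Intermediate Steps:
A = 10 (A = -2*(-5) = 10)
C(F) = 2*F²/(-3 + F) (C(F) = ((2*F)/(-3 + F))*F = (2*F/(-3 + F))*F = 2*F²/(-3 + F))
C((0*0)*(-4))*(1 + 6*A) = (2*((0*0)*(-4))²/(-3 + (0*0)*(-4)))*(1 + 6*10) = (2*(0*(-4))²/(-3 + 0*(-4)))*(1 + 60) = (2*0²/(-3 + 0))*61 = (2*0/(-3))*61 = (2*0*(-⅓))*61 = 0*61 = 0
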